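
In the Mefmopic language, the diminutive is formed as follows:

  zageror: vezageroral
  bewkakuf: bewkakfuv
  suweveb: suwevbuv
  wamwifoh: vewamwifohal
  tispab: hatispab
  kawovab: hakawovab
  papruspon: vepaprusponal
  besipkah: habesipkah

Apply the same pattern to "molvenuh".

besipkah and wamwifoh both end in -h yet inflect differently (habesipkah, vewamwifohal), so the final letter is not what conditions the rule; the last vowel is.
"molvenuh" has last vowel 'u'. The one such stem in the data (bewkakuf → bewkakfuv) deletes the last vowel and adds -uv (as does suweveb), so the same rule applies.
So molvenuh → molvenhuv.

molvenhuv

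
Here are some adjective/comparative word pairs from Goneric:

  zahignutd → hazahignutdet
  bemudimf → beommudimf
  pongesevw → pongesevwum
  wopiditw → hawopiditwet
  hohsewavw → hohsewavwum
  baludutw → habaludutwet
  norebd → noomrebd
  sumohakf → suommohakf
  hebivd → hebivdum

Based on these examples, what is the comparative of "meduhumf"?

hebivd and zahignutd both end in -d yet inflect differently (hebivdum, hazahignutdet), so the final letter is not what conditions the rule; the second-to-last letter is.
"meduhumf" has second-to-last letter 'm'. The one such stem in the data (bemudimf → beommudimf) inserts -om- after the first vowel (as do norebd, sumohakf), so the same rule applies.
So meduhumf → meomduhumf.

meomduhumf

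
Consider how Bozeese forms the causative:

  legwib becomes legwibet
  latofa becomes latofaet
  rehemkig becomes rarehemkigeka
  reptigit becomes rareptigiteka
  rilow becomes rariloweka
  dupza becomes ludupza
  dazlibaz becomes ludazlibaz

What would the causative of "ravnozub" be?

latofa and dupza both end in -a yet inflect differently (latofaet, ludupza), so the final letter is not what conditions the rule; the first letter is.
"ravnozub" begins with r-. The stems beginning with r- (rehemkig → rarehemkigeka, reptigit → rareptigiteka, rilow → rariloweka) add ra- … -eka around the stem.
The other patterns: stems beginning with l- add -et; stems beginning with d- add the prefix lu-.
So ravnozub → raravnozubeka.

raravnozubeka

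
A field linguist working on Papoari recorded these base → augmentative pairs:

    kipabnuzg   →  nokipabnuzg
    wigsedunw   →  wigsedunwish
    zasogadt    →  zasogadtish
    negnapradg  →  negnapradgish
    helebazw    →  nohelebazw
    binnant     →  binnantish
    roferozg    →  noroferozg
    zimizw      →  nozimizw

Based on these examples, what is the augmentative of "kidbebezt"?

helebazw and wigsedunw both end in -w yet inflect differently (nohelebazw, wigsedunwish), so the final letter is not what conditions the rule; the second-to-last letter is.
"kidbebezt" has second-to-last letter 'z'. The stems whose second-to-last letter is 'z' (helebazw → nohelebazw, kipabnuzg → nokipabnuzg, zimizw → nozimizw) add the prefix no-.
So kidbebezt → nokidbebezt.

nokidbebezt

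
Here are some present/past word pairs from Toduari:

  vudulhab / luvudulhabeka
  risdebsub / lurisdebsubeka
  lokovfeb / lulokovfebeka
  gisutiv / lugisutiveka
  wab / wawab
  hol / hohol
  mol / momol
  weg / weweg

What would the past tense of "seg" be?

"seg" has 1 vowel. The stems with 1 vowel (wab → wawab, hol → hohol, mol → momol) repeat the first consonant+vowel as a prefix.
The other pattern: stems with 3 vowels add lu- … -eka around the stem.
So seg → seseg.

seseg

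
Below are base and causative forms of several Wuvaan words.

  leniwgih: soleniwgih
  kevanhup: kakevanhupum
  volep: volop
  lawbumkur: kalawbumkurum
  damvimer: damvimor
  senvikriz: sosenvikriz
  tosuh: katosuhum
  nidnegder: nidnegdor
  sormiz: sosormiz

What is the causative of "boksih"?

soboksih

volep and kevanhup both end in -p yet inflect differently (volop, kakevanhupum), so the final letter is not what conditions the rule; the last vowel is.
"boksih" has last vowel 'i'. The stems whose last vowel is 'i' (senvikriz → sosenvikriz, sormiz → sosormiz, leniwgih → soleniwgih) add the prefix so-.
So boksih → soboksih.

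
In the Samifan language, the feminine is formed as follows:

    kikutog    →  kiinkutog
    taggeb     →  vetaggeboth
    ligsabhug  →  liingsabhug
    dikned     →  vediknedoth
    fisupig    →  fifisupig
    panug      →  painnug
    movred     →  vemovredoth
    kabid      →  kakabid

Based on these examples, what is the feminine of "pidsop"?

piindsop

"pidsop" has last vowel 'o'. The one such stem in the data (kikutog → kiinkutog) inserts -in- after the first vowel (as do ligsabhug, panug), so the same rule applies.
The other patterns: stems whose last vowel is 'i' repeat the first consonant+vowel as a prefix; stems whose last vowel is 'e' add ve- … -oth around the stem.
So pidsop → piindsop.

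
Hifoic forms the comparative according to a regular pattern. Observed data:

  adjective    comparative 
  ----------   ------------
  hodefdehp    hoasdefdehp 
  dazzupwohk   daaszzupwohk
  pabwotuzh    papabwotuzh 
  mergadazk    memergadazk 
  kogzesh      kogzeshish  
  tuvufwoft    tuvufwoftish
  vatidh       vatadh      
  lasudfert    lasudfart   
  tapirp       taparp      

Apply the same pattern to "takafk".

takafkish

"takafk" has second-to-last letter 'f'. The one such stem in the data (tuvufwoft → tuvufwoftish) adds -ish, so the same rule applies.
So takafk → takafkish.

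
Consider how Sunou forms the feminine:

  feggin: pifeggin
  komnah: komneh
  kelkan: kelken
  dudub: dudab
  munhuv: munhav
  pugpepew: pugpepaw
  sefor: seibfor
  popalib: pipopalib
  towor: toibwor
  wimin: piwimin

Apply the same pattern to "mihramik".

pimihramik

"mihramik" has last vowel 'i'. The stems whose last vowel is 'i' (popalib → pipopalib, wimin → piwimin, feggin → pifeggin) add the prefix pi-.
So mihramik → pimihramik.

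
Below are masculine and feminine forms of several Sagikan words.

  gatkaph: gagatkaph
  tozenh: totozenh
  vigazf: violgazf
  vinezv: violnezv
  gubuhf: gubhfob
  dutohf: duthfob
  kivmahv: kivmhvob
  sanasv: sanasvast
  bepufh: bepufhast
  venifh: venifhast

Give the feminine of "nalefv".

"nalefv" has second-to-last letter 'f'. The stems whose second-to-last letter is 'f' (bepufh → bepufhast, venifh → venifhast) add -ast.
So nalefv → nalefvast.

nalefvast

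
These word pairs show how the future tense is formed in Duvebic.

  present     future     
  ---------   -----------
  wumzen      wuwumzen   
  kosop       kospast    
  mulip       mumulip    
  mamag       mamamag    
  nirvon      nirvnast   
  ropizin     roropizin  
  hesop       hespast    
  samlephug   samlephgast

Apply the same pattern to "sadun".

sadnast

hesop and mulip both end in -p yet inflect differently (hespast, mumulip), so the final letter is not what conditions the rule; the last vowel is.
"sadun" has last vowel 'u'. The one such stem in the data (samlephug → samlephgast) deletes the last vowel and adds -ast (as do nirvon, hesop), so the same rule applies.
The other pattern: stems whose last vowel is 'a', 'e' or 'i' repeat the first consonant+vowel as a prefix.
So sadun → sadnast.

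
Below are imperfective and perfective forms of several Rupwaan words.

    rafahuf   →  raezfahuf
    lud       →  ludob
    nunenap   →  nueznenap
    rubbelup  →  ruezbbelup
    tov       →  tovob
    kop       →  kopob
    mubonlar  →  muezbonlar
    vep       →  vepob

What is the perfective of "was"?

wasob

"was" has 1 vowel. The stems with 1 vowel (vep → vepob, kop → kopob, lud → ludob) add -ob.
The other pattern: stems with 3 vowels insert -ez- after the first vowel.
So was → wasob.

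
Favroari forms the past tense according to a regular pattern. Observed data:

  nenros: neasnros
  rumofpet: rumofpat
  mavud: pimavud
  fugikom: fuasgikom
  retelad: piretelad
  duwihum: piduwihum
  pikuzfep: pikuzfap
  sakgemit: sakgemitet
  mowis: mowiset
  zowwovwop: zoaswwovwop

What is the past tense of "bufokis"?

zowwovwop and pikuzfep both end in -p yet inflect differently (zoaswwovwop, pikuzfap), so the final letter is not what conditions the rule; the last vowel is.
"bufokis" has last vowel 'i'. The stems whose last vowel is 'i' (sakgemit → sakgemitet, mowis → mowiset) add -et.
The other patterns: stems whose last vowel is 'o' insert -as- after the first vowel; stems whose last vowel is 'e' change the last vowel to 'a'; stems whose last vowel is 'a' or 'u' add the prefix pi-.
So bufokis → bufokiset.

bufokiset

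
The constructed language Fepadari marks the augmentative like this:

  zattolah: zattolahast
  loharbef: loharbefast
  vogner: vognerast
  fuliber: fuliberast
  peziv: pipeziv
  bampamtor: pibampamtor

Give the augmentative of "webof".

vogner and bampamtor both end in -r yet inflect differently (vognerast, pibampamtor), so the final letter is not what conditions the rule; the last vowel is.
"webof" has last vowel 'o'. The one such stem in the data (bampamtor → pibampamtor) adds the prefix pi-, so the same rule applies.
So webof → piwebof.

piwebof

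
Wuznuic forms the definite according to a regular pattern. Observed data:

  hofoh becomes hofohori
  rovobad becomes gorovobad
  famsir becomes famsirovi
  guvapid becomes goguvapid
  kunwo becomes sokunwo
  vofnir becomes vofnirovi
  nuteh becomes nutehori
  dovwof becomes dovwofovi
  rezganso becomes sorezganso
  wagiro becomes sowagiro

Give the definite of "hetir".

hofoh and kunwo both have last vowel 'o' yet inflect differently (hofohori, sokunwo), so the last vowel is not what conditions the rule; the final letter is.
"hetir" ends in -r. The stems ending in -r (famsir → famsirovi, vofnir → vofnirovi) add -ovi.
The other patterns: stems ending in -h add -ori; stems ending in -d add the prefix go-; stems ending in -o add the prefix so-.
So hetir → hetirovi.

hetirovi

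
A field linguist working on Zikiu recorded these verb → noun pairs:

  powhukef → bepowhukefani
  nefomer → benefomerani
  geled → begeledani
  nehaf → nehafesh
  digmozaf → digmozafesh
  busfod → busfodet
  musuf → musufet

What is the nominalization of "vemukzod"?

"vemukzod" has last vowel 'o'. The one such stem in the data (busfod → busfodet) adds -et, so the same rule applies.
The other patterns: stems whose last vowel is 'e' add be- … -ani around the stem; stems whose last vowel is 'a' add -esh.
So vemukzod → vemukzodet.

vemukzodet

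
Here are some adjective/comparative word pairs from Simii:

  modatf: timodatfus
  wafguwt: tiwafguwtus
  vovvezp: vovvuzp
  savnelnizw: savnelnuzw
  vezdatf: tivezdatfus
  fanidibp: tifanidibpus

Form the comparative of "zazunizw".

zazunuzw

vovvezp and fanidibp both end in -p yet inflect differently (vovvuzp, tifanidibpus), so the final letter is not what conditions the rule; the second-to-last letter is.
"zazunizw" has second-to-last letter 'z'. The stems whose second-to-last letter is 'z' (savnelnizw → savnelnuzw, vovvezp → vovvuzp) change the last vowel to 'u'.
So zazunizw → zazunuzw.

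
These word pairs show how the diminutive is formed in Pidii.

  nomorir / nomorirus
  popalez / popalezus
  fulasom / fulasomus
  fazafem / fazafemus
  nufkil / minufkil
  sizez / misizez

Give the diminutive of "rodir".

mirodir

popalez and sizez both end in -z yet inflect differently (popalezus, misizez), so the final letter is not what conditions the rule; the number of vowels is.
"rodir" has 2 vowels. The stems with 2 vowels (nufkil → minufkil, sizez → misizez) add the prefix mi-.
So rodir → mirodir.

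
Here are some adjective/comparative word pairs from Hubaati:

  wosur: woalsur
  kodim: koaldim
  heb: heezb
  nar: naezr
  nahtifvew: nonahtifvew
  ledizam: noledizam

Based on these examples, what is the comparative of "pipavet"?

nopipavet

nar and wosur both end in -r yet inflect differently (naezr, woalsur), so the final letter is not what conditions the rule; the number of vowels is.
"pipavet" has 3 vowels. The stems with 3 vowels (nahtifvew → nonahtifvew, ledizam → noledizam) add the prefix no-.
The other patterns: stems with 1 vowel insert -ez- after the first vowel; stems with 2 vowels insert -al- after the first vowel.
So pipavet → nopipavet.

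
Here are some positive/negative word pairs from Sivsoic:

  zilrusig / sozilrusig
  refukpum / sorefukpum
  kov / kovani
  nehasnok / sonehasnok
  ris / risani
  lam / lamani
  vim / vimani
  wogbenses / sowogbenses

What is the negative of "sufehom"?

refukpum and vim both end in -m yet inflect differently (sorefukpum, vimani), so the final letter is not what conditions the rule; the number of vowels is.
"sufehom" has 3 vowels. The stems with 3 vowels (wogbenses → sowogbenses, nehasnok → sonehasnok, refukpum → sorefukpum) add the prefix so-.
The other pattern: stems with 1 vowel add -ani.
So sufehom → sosufehom.

sosufehom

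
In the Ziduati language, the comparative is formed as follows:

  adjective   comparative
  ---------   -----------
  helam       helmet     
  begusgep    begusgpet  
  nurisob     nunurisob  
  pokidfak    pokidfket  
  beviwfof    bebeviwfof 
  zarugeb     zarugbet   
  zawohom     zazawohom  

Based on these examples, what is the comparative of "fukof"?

fufukof

"fukof" has last vowel 'o'. The stems whose last vowel is 'o' (beviwfof → bebeviwfof, zawohom → zazawohom, nurisob → nunurisob) repeat the first consonant+vowel as a prefix.
So fukof → fufukof.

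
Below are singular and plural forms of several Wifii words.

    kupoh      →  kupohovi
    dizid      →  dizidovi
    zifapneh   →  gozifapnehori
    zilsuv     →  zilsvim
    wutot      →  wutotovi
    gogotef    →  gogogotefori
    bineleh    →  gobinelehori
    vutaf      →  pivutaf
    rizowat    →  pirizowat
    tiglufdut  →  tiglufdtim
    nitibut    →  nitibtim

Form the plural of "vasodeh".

govasodehori

vutaf and gogotef both end in -f yet inflect differently (pivutaf, gogogotefori), so the final letter is not what conditions the rule; the last vowel is.
"vasodeh" has last vowel 'e'. The stems whose last vowel is 'e' (gogotef → gogogotefori, zifapneh → gozifapnehori, bineleh → gobinelehori) add go- … -ori around the stem.
So vasodeh → govasodehori.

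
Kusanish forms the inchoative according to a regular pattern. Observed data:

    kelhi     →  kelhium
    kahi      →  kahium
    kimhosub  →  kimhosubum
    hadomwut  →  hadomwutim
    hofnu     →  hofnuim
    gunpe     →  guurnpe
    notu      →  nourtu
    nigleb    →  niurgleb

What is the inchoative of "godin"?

gourdin

hofnu and notu both end in -u yet inflect differently (hofnuim, nourtu), so the final letter is not what conditions the rule; the first letter is.
"godin" begins with g-. The one such stem in the data (gunpe → guurnpe) inserts -ur- after the first vowel (as do notu, nigleb), so the same rule applies.
So godin → gourdin.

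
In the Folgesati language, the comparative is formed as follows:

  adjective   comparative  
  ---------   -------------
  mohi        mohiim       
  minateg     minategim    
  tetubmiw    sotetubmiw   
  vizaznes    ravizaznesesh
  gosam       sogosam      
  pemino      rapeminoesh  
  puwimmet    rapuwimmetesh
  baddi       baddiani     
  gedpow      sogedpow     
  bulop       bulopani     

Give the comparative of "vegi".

ravegiesh

"vegi" begins with v-. The one such stem in the data (vizaznes → ravizaznesesh) adds ra- … -esh around the stem, so the same rule applies.
So vegi → ravegiesh.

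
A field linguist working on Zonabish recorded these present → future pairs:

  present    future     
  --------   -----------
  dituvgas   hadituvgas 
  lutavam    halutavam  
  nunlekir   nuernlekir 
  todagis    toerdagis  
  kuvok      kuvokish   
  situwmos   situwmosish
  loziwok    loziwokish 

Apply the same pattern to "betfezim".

beertfezim

dituvgas and todagis both end in -s yet inflect differently (hadituvgas, toerdagis), so the final letter is not what conditions the rule; the last vowel is.
"betfezim" has last vowel 'i'. The stems whose last vowel is 'i' (nunlekir → nuernlekir, todagis → toerdagis) insert -er- after the first vowel.
The other patterns: stems whose last vowel is 'a' add the prefix ha-; stems whose last vowel is 'o' add -ish.
So betfezim → beertfezim.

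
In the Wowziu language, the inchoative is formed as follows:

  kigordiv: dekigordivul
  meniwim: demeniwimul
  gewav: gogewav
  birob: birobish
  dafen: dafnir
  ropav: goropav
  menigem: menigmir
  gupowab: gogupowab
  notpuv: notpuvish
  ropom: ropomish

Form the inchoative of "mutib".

demutibul

gewav and notpuv both end in -v yet inflect differently (gogewav, notpuvish), so the final letter is not what conditions the rule; the last vowel is.
"mutib" has last vowel 'i'. The stems whose last vowel is 'i' (meniwim → demeniwimul, kigordiv → dekigordivul) add de- … -ul around the stem.
The other patterns: stems whose last vowel is 'e' delete the last vowel and add -ir; stems whose last vowel is 'a' add the prefix go-; stems whose last vowel is 'o' or 'u' add -ish.
So mutib → demutibul.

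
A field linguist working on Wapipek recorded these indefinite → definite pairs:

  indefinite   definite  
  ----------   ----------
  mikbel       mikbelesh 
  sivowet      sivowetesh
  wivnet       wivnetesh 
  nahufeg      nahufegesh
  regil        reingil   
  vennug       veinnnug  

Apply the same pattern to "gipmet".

mikbel and regil both end in -l yet inflect differently (mikbelesh, reingil), so the final letter is not what conditions the rule; the last vowel is.
"gipmet" has last vowel 'e'. The stems whose last vowel is 'e' (mikbel → mikbelesh, sivowet → sivowetesh, wivnet → wivnetesh) add -esh.
The other pattern: stems whose last vowel is 'i' or 'u' insert -in- after the first vowel.
So gipmet → gipmetesh.

gipmetesh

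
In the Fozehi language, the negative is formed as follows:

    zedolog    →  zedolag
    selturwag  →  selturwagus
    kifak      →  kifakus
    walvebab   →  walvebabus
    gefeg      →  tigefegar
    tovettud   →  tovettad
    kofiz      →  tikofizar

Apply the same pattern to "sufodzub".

gefeg and selturwag both end in -g yet inflect differently (tigefegar, selturwagus), so the final letter is not what conditions the rule; the last vowel is.
"sufodzub" has last vowel 'u'. The one such stem in the data (tovettud → tovettad) changes the last vowel to 'a' (as does zedolog), so the same rule applies.
So sufodzub → sufodzab.

sufodzab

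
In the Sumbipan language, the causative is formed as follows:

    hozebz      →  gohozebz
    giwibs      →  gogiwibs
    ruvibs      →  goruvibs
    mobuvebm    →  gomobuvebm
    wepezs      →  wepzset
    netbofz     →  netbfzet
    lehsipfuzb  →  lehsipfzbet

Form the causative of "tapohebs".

giwibs and wepezs both end in -s yet inflect differently (gogiwibs, wepzset), so the final letter is not what conditions the rule; the second-to-last letter is.
"tapohebs" has second-to-last letter 'b'. The stems whose second-to-last letter is 'b' (hozebz → gohozebz, giwibs → gogiwibs, ruvibs → goruvibs) add the prefix go-.
The other pattern: stems whose second-to-last letter is 'f' or 'z' delete the last vowel and add -et.
So tapohebs → gotapohebs.

gotapohebs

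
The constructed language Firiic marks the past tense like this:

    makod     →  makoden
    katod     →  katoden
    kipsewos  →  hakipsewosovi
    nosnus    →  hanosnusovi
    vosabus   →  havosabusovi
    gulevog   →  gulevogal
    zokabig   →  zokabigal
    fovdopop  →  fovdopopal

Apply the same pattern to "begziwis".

makod and kipsewos both have last vowel 'o' yet inflect differently (makoden, hakipsewosovi), so the last vowel is not what conditions the rule; the final letter is.
"begziwis" ends in -s. The stems ending in -s (kipsewos → hakipsewosovi, nosnus → hanosnusovi, vosabus → havosabusovi) add ha- … -ovi around the stem.
So begziwis → habegziwisovi.

habegziwisovi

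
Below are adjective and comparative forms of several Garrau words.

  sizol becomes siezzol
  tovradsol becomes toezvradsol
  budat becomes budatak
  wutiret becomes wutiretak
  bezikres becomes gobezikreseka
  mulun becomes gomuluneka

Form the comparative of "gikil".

giezkil

wutiret and bezikres both have last vowel 'e' yet inflect differently (wutiretak, gobezikreseka), so the last vowel is not what conditions the rule; the final letter is.
"gikil" ends in -l. The stems ending in -l (sizol → siezzol, tovradsol → toezvradsol) insert -ez- after the first vowel.
The other patterns: stems ending in -t add -ak; stems ending in -n or -s add go- … -eka around the stem.
So gikil → giezkil.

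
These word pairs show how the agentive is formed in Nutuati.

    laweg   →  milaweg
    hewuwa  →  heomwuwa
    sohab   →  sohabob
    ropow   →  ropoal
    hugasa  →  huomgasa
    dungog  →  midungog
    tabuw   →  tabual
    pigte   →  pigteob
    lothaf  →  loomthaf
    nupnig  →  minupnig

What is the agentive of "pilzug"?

ropow and dungog both have last vowel 'o' yet inflect differently (ropoal, midungog), so the last vowel is not what conditions the rule; the final letter is.
"pilzug" ends in -g. The stems ending in -g (laweg → milaweg, dungog → midungog, nupnig → minupnig) add the prefix mi-.
The other patterns: stems ending in -a or -f insert -om- after the first vowel; stems ending in -w drop the final letter and add -al; stems ending in -b or -e add -ob.
So pilzug → mipilzug.

mipilzug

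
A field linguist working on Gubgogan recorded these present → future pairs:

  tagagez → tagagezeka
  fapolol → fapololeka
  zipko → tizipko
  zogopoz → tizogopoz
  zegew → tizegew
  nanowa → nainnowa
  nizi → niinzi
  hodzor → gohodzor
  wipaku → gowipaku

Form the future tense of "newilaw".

neinwilaw

"newilaw" begins with n-. The stems beginning with n- (nanowa → nainnowa, nizi → niinzi) insert -in- after the first vowel.
So newilaw → neinwilaw.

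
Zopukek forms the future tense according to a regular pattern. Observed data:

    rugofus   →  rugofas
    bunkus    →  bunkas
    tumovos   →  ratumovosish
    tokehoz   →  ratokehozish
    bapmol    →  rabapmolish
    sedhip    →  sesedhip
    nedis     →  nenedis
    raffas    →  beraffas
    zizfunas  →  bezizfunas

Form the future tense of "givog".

ragivogish

rugofus and tumovos both end in -s yet inflect differently (rugofas, ratumovosish), so the final letter is not what conditions the rule; the last vowel is.
"givog" has last vowel 'o'. The stems whose last vowel is 'o' (tumovos → ratumovosish, tokehoz → ratokehozish, bapmol → rabapmolish) add ra- … -ish around the stem.
The other patterns: stems whose last vowel is 'u' change the last vowel to 'a'; stems whose last vowel is 'i' repeat the first consonant+vowel as a prefix; stems whose last vowel is 'a' add the prefix be-.
So givog → ragivogish.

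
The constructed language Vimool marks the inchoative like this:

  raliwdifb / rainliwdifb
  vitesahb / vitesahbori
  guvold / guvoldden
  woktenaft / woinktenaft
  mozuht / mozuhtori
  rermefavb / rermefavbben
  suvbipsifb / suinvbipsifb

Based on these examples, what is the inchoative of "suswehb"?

suswehbori

raliwdifb and rermefavb both end in -b yet inflect differently (rainliwdifb, rermefavbben), so the final letter is not what conditions the rule; the second-to-last letter is.
"suswehb" has second-to-last letter 'h'. The stems whose second-to-last letter is 'h' (vitesahb → vitesahbori, mozuht → mozuhtori) add -ori.
The other patterns: stems whose second-to-last letter is 'f' insert -in- after the first vowel; stems whose second-to-last letter is 'l' or 'v' double the final consonant and add -en.
So suswehb → suswehbori.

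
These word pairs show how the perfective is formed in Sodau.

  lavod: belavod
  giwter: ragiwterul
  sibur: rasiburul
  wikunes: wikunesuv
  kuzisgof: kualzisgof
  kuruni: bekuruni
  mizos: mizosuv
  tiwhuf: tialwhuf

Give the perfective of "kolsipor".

giwter and wikunes both have last vowel 'e' yet inflect differently (ragiwterul, wikunesuv), so the last vowel is not what conditions the rule; the final letter is.
"kolsipor" ends in -r. The stems ending in -r (sibur → rasiburul, giwter → ragiwterul) add ra- … -ul around the stem.
So kolsipor → rakolsiporul.

rakolsiporul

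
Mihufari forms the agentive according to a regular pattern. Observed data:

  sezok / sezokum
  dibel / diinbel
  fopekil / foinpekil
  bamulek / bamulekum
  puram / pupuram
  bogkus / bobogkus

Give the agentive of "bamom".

dibel and bamulek both have last vowel 'e' yet inflect differently (diinbel, bamulekum), so the last vowel is not what conditions the rule; the final letter is.
"bamom" ends in -m. The one such stem in the data (puram → pupuram) repeats the first consonant+vowel as a prefix (as does bogkus), so the same rule applies.
The other patterns: stems ending in -l insert -in- after the first vowel; stems ending in -k add -um.
So bamom → babamom.

babamom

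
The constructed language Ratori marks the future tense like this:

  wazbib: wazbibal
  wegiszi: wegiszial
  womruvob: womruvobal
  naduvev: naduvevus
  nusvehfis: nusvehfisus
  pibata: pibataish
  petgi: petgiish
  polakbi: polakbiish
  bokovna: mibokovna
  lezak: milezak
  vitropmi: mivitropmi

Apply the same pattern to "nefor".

wegiszi and petgi both end in -i yet inflect differently (wegiszial, petgiish), so the final letter is not what conditions the rule; the first letter is.
"nefor" begins with n-. The stems beginning with n- (naduvev → naduvevus, nusvehfis → nusvehfisus) add -us.
The other patterns: stems beginning with w- add -al; stems beginning with p- add -ish; stems beginning with b-, l- or v- add the prefix mi-.
So nefor → neforus.

neforus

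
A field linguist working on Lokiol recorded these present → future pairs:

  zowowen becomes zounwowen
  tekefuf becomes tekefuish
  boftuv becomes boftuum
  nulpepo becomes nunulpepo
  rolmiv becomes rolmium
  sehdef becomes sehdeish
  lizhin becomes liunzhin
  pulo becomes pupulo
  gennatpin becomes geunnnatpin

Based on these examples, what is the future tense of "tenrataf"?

tenrataish

zowowen and sehdef both have last vowel 'e' yet inflect differently (zounwowen, sehdeish), so the last vowel is not what conditions the rule; the final letter is.
"tenrataf" ends in -f. The stems ending in -f (sehdef → sehdeish, tekefuf → tekefuish) drop the final letter and add -ish.
So tenrataf → tenrataish.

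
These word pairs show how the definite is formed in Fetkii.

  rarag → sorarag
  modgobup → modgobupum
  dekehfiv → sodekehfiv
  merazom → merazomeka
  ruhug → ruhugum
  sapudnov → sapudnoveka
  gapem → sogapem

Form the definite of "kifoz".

kifozeka

ruhug and rarag both end in -g yet inflect differently (ruhugum, sorarag), so the final letter is not what conditions the rule; the last vowel is.
"kifoz" has last vowel 'o'. The stems whose last vowel is 'o' (sapudnov → sapudnoveka, merazom → merazomeka) add -eka.
The other patterns: stems whose last vowel is 'u' add -um; stems whose last vowel is 'a', 'e' or 'i' add the prefix so-.
So kifoz → kifozeka.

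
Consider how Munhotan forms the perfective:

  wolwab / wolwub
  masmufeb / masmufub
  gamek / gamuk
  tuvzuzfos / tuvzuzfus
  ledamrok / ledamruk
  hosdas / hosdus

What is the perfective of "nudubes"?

nudubus

Every pair shown (wolwab → wolwub, masmufeb → masmufub, gamek → gamuk, …) follows the same rule: change the last vowel to 'u'.
So nudubes → nudubus.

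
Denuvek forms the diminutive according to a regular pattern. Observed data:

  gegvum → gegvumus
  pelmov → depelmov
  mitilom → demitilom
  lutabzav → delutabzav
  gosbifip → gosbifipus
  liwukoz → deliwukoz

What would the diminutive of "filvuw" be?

filvuwus

mitilom and gegvum both end in -m yet inflect differently (demitilom, gegvumus), so the final letter is not what conditions the rule; the last vowel is.
"filvuw" has last vowel 'u'. The one such stem in the data (gegvum → gegvumus) adds -us, so the same rule applies.
So filvuw → filvuwus.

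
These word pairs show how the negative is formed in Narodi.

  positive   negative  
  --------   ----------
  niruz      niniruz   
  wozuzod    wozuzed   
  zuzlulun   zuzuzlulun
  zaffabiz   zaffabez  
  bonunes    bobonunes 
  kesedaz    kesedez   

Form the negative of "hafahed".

"hafahed" has last vowel 'e'. The one such stem in the data (bonunes → bobonunes) repeats the first consonant+vowel as a prefix (as do zuzlulun, niruz), so the same rule applies.
The other pattern: stems whose last vowel is 'a', 'i' or 'o' change the last vowel to 'e'.
So hafahed → hahafahed.

hahafahed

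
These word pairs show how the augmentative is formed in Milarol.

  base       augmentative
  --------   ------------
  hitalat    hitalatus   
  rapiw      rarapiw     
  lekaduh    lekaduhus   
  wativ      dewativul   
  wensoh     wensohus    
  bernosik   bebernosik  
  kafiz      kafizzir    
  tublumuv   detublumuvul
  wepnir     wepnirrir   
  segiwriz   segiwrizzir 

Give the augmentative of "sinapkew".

sisinapkew

tublumuv and lekaduh both have last vowel 'u' yet inflect differently (detublumuvul, lekaduhus), so the last vowel is not what conditions the rule; the final letter is.
"sinapkew" ends in -w. The one such stem in the data (rapiw → rarapiw) repeats the first consonant+vowel as a prefix (as does bernosik), so the same rule applies.
So sinapkew → sisinapkew.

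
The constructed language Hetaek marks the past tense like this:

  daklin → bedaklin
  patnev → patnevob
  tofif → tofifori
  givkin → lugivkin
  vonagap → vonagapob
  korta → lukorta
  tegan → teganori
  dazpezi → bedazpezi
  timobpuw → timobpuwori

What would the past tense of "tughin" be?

tughinori

daklin and tegan both end in -n yet inflect differently (bedaklin, teganori), so the final letter is not what conditions the rule; the first letter is.
"tughin" begins with t-. The stems beginning with t- (tegan → teganori, tofif → tofifori, timobpuw → timobpuwori) add -ori.
So tughin → tughinori.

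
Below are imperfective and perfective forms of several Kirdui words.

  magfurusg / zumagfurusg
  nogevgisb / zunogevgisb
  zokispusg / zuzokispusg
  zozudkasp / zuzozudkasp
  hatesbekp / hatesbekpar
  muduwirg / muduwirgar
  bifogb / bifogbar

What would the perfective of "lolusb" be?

"lolusb" has second-to-last letter 's'. The stems whose second-to-last letter is 's' (magfurusg → zumagfurusg, nogevgisb → zunogevgisb, zokispusg → zuzokispusg) add the prefix zu-.
The other pattern: stems whose second-to-last letter is 'g', 'k' or 'r' add -ar.
So lolusb → zulolusb.

zulolusb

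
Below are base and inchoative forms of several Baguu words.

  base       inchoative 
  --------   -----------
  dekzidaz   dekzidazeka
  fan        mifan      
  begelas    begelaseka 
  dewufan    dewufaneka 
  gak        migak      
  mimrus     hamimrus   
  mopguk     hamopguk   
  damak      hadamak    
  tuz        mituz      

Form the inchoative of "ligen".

gak and damak both end in -k yet inflect differently (migak, hadamak), so the final letter is not what conditions the rule; the number of vowels is.
"ligen" has 2 vowels. The stems with 2 vowels (mimrus → hamimrus, damak → hadamak, mopguk → hamopguk) add the prefix ha-.
The other patterns: stems with 1 vowel add the prefix mi-; stems with 3 vowels add -eka.
So ligen → haligen.

haligen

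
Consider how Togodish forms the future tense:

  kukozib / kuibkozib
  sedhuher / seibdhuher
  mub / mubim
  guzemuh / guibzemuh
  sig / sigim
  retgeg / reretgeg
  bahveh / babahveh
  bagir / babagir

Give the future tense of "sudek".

susudek

sig and retgeg both end in -g yet inflect differently (sigim, reretgeg), so the final letter is not what conditions the rule; the number of vowels is.
"sudek" has 2 vowels. The stems with 2 vowels (retgeg → reretgeg, bahveh → babahveh, bagir → babagir) repeat the first consonant+vowel as a prefix.
So sudek → susudek.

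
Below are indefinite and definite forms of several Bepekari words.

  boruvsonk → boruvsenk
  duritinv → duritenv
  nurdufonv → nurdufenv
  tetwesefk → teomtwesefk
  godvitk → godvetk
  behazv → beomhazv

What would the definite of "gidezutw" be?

boruvsonk and tetwesefk both end in -k yet inflect differently (boruvsenk, teomtwesefk), so the final letter is not what conditions the rule; the second-to-last letter is.
"gidezutw" has second-to-last letter 't'. The one such stem in the data (godvitk → godvetk) changes the last vowel to 'e' (as do duritinv, nurdufonv), so the same rule applies.
The other pattern: stems whose second-to-last letter is 'f' or 'z' insert -om- after the first vowel.
So gidezutw → gidezetw.

gidezetw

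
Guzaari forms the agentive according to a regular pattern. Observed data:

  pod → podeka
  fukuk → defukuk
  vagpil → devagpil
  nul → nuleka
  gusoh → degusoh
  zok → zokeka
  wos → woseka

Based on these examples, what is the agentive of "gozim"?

degozim

fukuk and zok both end in -k yet inflect differently (defukuk, zokeka), so the final letter is not what conditions the rule; the number of vowels is.
"gozim" has 2 vowels. The stems with 2 vowels (vagpil → devagpil, fukuk → defukuk, gusoh → degusoh) add the prefix de-.
The other pattern: stems with 1 vowel add -eka.
So gozim → degozim.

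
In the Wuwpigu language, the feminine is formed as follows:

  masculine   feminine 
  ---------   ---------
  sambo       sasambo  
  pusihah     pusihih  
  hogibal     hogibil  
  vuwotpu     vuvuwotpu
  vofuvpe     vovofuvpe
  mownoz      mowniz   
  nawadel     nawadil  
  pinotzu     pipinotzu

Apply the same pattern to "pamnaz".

pamniz

nawadel and vofuvpe both have last vowel 'e' yet inflect differently (nawadil, vovofuvpe), so the last vowel is not what conditions the rule; whether the stem ends in a vowel or a consonant is.
"pamnaz" ends in a consonant. The stems ending in a consonant (pusihah → pusihih, nawadel → nawadil, mownoz → mowniz) change the last vowel to 'i'.
The other pattern: stems ending in a vowel repeat the first consonant+vowel as a prefix.
So pamnaz → pamniz.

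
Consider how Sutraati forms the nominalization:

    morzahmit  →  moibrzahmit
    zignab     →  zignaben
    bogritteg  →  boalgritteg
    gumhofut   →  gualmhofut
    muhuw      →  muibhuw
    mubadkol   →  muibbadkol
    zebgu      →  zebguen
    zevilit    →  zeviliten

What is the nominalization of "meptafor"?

meibptafor

morzahmit and zevilit both end in -t yet inflect differently (moibrzahmit, zeviliten), so the final letter is not what conditions the rule; the first letter is.
"meptafor" begins with m-. The stems beginning with m- (muhuw → muibhuw, morzahmit → moibrzahmit, mubadkol → muibbadkol) insert -ib- after the first vowel.
The other patterns: stems beginning with z- add -en; stems beginning with b- or g- insert -al- after the first vowel.
So meptafor → meibptafor.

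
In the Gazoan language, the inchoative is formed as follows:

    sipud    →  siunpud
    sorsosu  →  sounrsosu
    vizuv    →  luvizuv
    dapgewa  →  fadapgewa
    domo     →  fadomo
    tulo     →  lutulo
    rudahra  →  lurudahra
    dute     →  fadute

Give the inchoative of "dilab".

dapgewa and rudahra both end in -a yet inflect differently (fadapgewa, lurudahra), so the final letter is not what conditions the rule; the first letter is.
"dilab" begins with d-. The stems beginning with d- (dute → fadute, dapgewa → fadapgewa, domo → fadomo) add the prefix fa-.
The other patterns: stems beginning with s- insert -un- after the first vowel; stems beginning with r-, t- or v- add the prefix lu-.
So dilab → fadilab.

fadilab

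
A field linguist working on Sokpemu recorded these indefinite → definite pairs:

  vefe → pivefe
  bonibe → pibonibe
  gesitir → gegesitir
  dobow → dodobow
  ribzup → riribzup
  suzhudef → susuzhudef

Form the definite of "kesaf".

kekesaf

suzhudef and bonibe both have last vowel 'e' yet inflect differently (susuzhudef, pibonibe), so the last vowel is not what conditions the rule; whether the stem ends in a vowel or a consonant is.
"kesaf" ends in a consonant. The stems ending in a consonant (gesitir → gegesitir, ribzup → riribzup, dobow → dodobow) repeat the first consonant+vowel as a prefix.
The other pattern: stems ending in a vowel add the prefix pi-.
So kesaf → kekesaf.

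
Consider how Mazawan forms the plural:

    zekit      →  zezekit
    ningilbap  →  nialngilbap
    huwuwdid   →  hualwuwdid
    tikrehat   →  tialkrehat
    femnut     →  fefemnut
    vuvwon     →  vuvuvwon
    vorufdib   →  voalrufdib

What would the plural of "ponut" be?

tikrehat and femnut both end in -t yet inflect differently (tialkrehat, fefemnut), so the final letter is not what conditions the rule; the number of vowels is.
"ponut" has 2 vowels. The stems with 2 vowels (vuvwon → vuvuvwon, femnut → fefemnut, zekit → zezekit) repeat the first consonant+vowel as a prefix.
The other pattern: stems with 3 vowels insert -al- after the first vowel.
So ponut → poponut.

poponut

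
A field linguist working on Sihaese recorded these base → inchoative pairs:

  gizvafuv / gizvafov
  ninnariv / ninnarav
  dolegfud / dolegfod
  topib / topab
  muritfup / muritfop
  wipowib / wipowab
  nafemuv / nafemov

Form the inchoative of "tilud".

"tilud" has last vowel 'u'. The stems whose last vowel is 'u' (nafemuv → nafemov, dolegfud → dolegfod, gizvafuv → gizvafov) change the last vowel to 'o'.
The other pattern: stems whose last vowel is 'i' change the last vowel to 'a'.
So tilud → tilod.

tilod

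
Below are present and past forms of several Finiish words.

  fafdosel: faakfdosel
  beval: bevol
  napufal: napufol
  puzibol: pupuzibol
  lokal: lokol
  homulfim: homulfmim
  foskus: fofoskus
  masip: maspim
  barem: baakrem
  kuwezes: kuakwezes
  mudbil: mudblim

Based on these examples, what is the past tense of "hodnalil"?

napufal and puzibol both end in -l yet inflect differently (napufol, pupuzibol), so the final letter is not what conditions the rule; the last vowel is.
"hodnalil" has last vowel 'i'. The stems whose last vowel is 'i' (homulfim → homulfmim, masip → maspim, mudbil → mudblim) delete the last vowel and add -im.
So hodnalil → hodnallim.

hodnallim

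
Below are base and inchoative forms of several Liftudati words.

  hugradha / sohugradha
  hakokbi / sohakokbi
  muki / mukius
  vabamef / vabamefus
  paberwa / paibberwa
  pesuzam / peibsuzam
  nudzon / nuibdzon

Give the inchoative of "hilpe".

"hilpe" begins with h-. The stems beginning with h- (hugradha → sohugradha, hakokbi → sohakokbi) add the prefix so-.
The other patterns: stems beginning with m- or v- add -us; stems beginning with n- or p- insert -ib- after the first vowel.
So hilpe → sohilpe.

sohilpe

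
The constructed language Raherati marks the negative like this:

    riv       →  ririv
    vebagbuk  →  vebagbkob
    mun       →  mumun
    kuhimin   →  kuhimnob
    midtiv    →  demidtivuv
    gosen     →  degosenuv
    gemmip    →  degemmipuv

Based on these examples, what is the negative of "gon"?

gogon

riv and midtiv both end in -v yet inflect differently (ririv, demidtivuv), so the final letter is not what conditions the rule; the number of vowels is.
"gon" has 1 vowel. The stems with 1 vowel (mun → mumun, riv → ririv) repeat the first consonant+vowel as a prefix.
So gon → gogon.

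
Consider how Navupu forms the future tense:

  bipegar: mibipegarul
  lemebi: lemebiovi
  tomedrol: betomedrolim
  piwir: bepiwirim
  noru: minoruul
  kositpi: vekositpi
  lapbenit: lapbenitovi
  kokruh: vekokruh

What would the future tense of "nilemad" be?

minilemadul

kositpi and lemebi both end in -i yet inflect differently (vekositpi, lemebiovi), so the final letter is not what conditions the rule; the first letter is.
"nilemad" begins with n-. The one such stem in the data (noru → minoruul) adds mi- … -ul around the stem, so the same rule applies.
So nilemad → minilemadul.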